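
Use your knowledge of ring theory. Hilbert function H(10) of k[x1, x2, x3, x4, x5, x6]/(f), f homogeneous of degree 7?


C(15,5)-C(8,5)=3003-56=2947


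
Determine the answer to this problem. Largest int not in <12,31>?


gcd(12,31)=1 => F=ab-a-b=12*31-12-31=372-43=329


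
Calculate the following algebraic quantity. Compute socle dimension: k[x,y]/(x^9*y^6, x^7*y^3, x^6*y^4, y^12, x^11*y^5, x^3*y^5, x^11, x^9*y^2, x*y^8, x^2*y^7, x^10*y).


Socle = ann(m) = span of standard monomials u with x*u, y*u in I (staircase corners).
Redundant generators: x^9*y^6, x^11*y^5
Minimal generators: x^11, x^10*y, x^9*y^2, x^7*y^3, x^6*y^4, x^3*y^5, x^2*y^7, x*y^8, y^12
Corners: y^11, xy^7, x^2y^6, x^5y^4, x^6y^3, x^8y^2, x^9y, x^10
Socle dim=8


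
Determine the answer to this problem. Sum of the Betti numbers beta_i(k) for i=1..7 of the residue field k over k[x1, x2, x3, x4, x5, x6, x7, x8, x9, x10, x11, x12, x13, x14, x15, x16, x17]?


Koszul resolution: beta_i(k)=C(n,i), n=17
C(17,1)=17, C(17,2)=136, C(17,3)=680, C(17,4)=2380, C(17,5)=6188, C(17,6)=12376, C(17,7)=19448
Sum=41225


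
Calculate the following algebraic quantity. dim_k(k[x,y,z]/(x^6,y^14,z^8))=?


Basis: x^iy^jz^k, i<6,j<14,k<8
6*14*8=672


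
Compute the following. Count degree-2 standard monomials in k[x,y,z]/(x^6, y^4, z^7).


Need i<6, j<4, k<7 with i+j+k=2.
For each i, j ranges over max(0,2-i-6)..min(3,2-i):
  i=0: j in [0,2] -> 3
  i=1: j in [0,1] -> 2
  i=2: j in [0,0] -> 1
H(2) = 3+2+1 = 6


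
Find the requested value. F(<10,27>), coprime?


gcd(10,27)=1 => F=ab-a-b=10*27-10-27=270-37=233


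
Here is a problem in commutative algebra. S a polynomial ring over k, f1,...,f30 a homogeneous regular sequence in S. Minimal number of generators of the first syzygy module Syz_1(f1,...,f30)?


Regular sequence => Koszul complex is the minimal free resolution.
Syz_1 minimally generated by Koszul relations f_i*e_j - f_j*e_i (i<j): mu(Syz_1) = beta_2 = C(m,2) = m(m-1)/2
m=30
30*29/2 = 435


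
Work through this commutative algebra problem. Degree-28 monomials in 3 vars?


C(d+n-1,n-1)=C(30,2)=435


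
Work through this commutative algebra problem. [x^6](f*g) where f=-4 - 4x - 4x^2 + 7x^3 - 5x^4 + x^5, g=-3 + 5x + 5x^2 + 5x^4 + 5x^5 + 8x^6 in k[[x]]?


[x^6] = sum a_i*b_j, i+j=6
  -4*8=-32
  -4*5=-20
  -4*5=-20
  -5*5=-25
  1*5=5
Sum=-92


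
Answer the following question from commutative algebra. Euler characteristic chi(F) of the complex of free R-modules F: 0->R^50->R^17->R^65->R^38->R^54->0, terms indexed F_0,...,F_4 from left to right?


chi = sum (-1)^i * rank:
(-1)^0*50=50
(-1)^1*17=-17
(-1)^2*65=65
(-1)^3*38=-38
(-1)^4*54=54
chi=114


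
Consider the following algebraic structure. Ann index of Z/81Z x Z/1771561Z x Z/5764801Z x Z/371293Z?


Exponent = lcm of the cyclic orders; pairwise coprime => product.
3^4*11^6*7^8*13^5=81*1771561*5764801*371293=307144124187658370613


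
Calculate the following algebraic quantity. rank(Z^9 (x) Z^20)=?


rank(M(x)N) = rank(M)*rank(N)
9*20 = 180


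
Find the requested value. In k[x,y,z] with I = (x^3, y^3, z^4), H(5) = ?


Need i<3, j<3, k<4 with i+j+k=5.
For each i, j ranges over max(0,5-i-3)..min(2,5-i):
  i=0: j in [2,2] -> 1
  i=1: j in [1,2] -> 2
  i=2: j in [0,2] -> 3
H(5) = 1+2+3 = 6


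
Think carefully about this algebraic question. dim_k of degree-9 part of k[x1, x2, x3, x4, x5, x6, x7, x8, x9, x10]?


C(d+n-1,n-1)=C(18,9)=48620


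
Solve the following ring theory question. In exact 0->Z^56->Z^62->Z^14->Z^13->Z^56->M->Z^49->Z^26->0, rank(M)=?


Alt sum=0:
(-1)^0*56 + (-1)^1*62 + (-1)^2*14 + (-1)^3*13 + (-1)^4*56 + (-1)^5*? + (-1)^6*49 + (-1)^7*26=0
rank(M)=74


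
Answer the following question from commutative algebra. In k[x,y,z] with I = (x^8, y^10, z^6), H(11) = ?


Need i<8, j<10, k<6 with i+j+k=11.
For each i, j ranges over max(0,11-i-5)..min(9,11-i):
  i=0: j in [6,9] -> 4
  i=1: j in [5,9] -> 5
  i=2: j in [4,9] -> 6
  i=3: j in [3,8] -> 6
  i=4: j in [2,7] -> 6
  i=5: j in [1,6] -> 6
  i=6: j in [0,5] -> 6
  i=7: j in [0,4] -> 5
H(11) = 4+5+6+6+6+6+6+5 = 44


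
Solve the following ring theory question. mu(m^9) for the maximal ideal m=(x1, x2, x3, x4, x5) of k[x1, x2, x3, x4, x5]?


Graded Nakayama: mu(m^d) = dim_k (m^d/m^(d+1)) = #degree-9 monomials in 5 vars
C(n+d-1,d)=C(13,9)=715


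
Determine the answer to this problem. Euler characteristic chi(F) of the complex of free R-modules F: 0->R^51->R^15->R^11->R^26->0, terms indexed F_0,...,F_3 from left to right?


chi = sum (-1)^i * rank:
(-1)^0*51=51
(-1)^1*15=-15
(-1)^2*11=11
(-1)^3*26=-26
chi=21


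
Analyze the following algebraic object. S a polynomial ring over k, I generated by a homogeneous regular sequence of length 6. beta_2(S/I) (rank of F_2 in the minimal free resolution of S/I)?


Regular sequence => Koszul complex is the minimal free resolution.
Syz_1 minimally generated by Koszul relations f_i*e_j - f_j*e_i (i<j): mu(Syz_1) = beta_2 = C(m,2) = m(m-1)/2
m=6
6*5/2 = 15


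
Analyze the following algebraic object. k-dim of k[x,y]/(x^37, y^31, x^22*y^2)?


k[x,y]/I, I = (x^37, y^31, x^22*y^2)
Rect: 37x31=1147. Corner: (37-22)x(31-2)=435.
dim = 1147-435 = 712


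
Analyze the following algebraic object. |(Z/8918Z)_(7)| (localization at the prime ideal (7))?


7-primary part: 8918=7^3*26
Size=7^3=343


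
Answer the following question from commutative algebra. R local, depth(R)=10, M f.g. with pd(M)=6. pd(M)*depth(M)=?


pd+depth=10
depth=10-6=4
pd*depth=6*4=24


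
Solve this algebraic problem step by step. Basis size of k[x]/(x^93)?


Basis: 1,x,...,x^92
dim=93


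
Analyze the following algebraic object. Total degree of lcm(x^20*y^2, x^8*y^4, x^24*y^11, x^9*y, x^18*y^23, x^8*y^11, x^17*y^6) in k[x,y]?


lcm = componentwise max:
x: max(20,8,24,9,18,8,17)=24
y: max(2,4,11,1,23,11,6)=23
Total=24+23=47


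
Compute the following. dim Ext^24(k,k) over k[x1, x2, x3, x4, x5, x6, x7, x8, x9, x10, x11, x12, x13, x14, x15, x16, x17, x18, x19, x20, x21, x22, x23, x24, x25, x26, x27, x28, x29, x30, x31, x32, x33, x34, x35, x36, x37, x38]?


C(n,i)=C(38,24)=9669554100


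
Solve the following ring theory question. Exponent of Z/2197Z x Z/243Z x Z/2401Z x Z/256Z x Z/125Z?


Exponent = lcm of the cyclic orders; pairwise coprime => product.
13^3*3^5*7^4*2^8*5^3=2197*243*2401*256*125=41018376672000


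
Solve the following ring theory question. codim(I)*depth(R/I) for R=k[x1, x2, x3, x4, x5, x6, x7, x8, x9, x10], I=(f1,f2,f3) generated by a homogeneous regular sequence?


codim=3, depth=dim(R/I)=10-3=7
Product=3*7=21


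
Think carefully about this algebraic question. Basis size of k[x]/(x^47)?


Basis: 1,x,...,x^46
dim=47


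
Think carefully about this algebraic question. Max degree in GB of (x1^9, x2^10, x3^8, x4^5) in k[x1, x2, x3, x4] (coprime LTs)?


Pure powers, coprime LTs => already GB.
Degrees: 9, 10, 8, 5
Max=10


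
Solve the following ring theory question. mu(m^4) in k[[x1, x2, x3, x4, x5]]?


C(n+d-1,d)=C(8,4)=70


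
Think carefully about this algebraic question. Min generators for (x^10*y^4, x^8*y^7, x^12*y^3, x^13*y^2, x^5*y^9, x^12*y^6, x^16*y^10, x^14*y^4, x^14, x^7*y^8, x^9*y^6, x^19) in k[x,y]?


Remove redundant (divisible by others).
x^19 redundant.
x^14*y^4 redundant.
x^16*y^10 redundant.
x^12*y^6 redundant.
Min: x^14, x^13*y^2, x^12*y^3, x^10*y^4, x^9*y^6, x^8*y^7, x^7*y^8, x^5*y^9
Count=8


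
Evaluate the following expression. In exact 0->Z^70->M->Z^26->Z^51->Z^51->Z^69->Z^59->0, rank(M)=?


Alt sum=0:
(-1)^0*70 + (-1)^1*? + (-1)^2*26 + (-1)^3*51 + (-1)^4*51 + (-1)^5*69 + (-1)^6*59=0
rank(M)=86


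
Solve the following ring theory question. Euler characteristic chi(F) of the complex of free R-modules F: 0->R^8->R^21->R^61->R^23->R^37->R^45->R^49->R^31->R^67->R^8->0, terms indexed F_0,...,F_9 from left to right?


chi = sum (-1)^i * rank:
(-1)^0*8=8
(-1)^1*21=-21
(-1)^2*61=61
(-1)^3*23=-23
(-1)^4*37=37
(-1)^5*45=-45
(-1)^6*49=49
(-1)^7*31=-31
(-1)^8*67=67
(-1)^9*8=-8
chi=94


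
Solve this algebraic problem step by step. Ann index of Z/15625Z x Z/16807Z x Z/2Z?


Exponent = lcm of the cyclic orders; pairwise coprime => product.
5^6*7^5*2^1=15625*16807*2=525218750


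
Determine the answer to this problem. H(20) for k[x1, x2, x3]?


C(d+n-1,n-1)=C(22,2)=231


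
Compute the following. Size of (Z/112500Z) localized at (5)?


5-primary part: 112500=5^5*36
Size=5^5=3125


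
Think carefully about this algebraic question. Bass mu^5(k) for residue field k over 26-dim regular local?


C(n,i)=C(26,5)=65780


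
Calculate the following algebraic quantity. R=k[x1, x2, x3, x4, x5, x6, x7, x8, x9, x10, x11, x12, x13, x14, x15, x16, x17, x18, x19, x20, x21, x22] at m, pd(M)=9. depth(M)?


pd+depth=depth(R)=22
depth=22-9=13


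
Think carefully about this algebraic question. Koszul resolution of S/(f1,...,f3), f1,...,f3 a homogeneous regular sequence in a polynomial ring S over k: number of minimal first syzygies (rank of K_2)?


Regular sequence => Koszul complex is the minimal free resolution.
Syz_1 minimally generated by Koszul relations f_i*e_j - f_j*e_i (i<j): mu(Syz_1) = beta_2 = C(m,2) = m(m-1)/2
m=3
3*2/2 = 3


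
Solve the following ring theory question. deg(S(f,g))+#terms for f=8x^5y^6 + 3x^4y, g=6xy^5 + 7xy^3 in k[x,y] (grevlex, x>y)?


LT(f)=8x^5y^6, LT(g)=6xy^5
lcm(LM)=x^5y^6
S(f,g) (scaled by 48 to clear denominators) = 6*f - 8x^4y*g = -56x^5y^4 + 18x^4y
2 terms, deg 9.
9+2=11


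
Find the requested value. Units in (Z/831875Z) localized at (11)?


Local ring = Z/1331Z.
phi(1331) = 11^2*(11-1) = 1210


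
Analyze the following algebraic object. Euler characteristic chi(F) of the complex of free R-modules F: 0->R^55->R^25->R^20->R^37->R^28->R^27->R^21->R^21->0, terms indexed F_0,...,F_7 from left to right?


chi = sum (-1)^i * rank:
(-1)^0*55=55
(-1)^1*25=-25
(-1)^2*20=20
(-1)^3*37=-37
(-1)^4*28=28
(-1)^5*27=-27
(-1)^6*21=21
(-1)^7*21=-21
chi=14


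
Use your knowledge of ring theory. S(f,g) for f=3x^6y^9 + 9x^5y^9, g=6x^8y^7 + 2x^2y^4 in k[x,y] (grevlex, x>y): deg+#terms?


LT(f)=3x^6y^9, LT(g)=6x^8y^7
lcm(LM)=x^8y^9
S(f,g) (scaled by 18 to clear denominators) = 6x^2*f - 3y^2*g = 54x^7y^9 - 6x^2y^6
2 terms, deg 16.
16+2=18


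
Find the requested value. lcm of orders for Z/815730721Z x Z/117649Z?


Exponent = lcm of the cyclic orders; pairwise coprime => product.
13^8*7^6=815730721*117649=95969903594929


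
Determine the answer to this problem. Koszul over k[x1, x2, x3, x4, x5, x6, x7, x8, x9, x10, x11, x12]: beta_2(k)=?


C(n,i)=C(12,2)=66


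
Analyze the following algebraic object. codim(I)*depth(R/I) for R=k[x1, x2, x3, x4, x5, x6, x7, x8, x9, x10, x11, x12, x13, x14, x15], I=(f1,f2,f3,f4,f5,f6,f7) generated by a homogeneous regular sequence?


codim=7, depth=dim(R/I)=15-7=8
Product=7*8=56


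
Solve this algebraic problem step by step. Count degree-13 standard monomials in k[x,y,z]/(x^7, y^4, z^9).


Need i<7, j<4, k<9 with i+j+k=13.
For each i, j ranges over max(0,13-i-8)..min(3,13-i):
  i=0: j in [5,3] -> 0
  i=1: j in [4,3] -> 0
  i=2: j in [3,3] -> 1
  i=3: j in [2,3] -> 2
  i=4: j in [1,3] -> 3
  i=5: j in [0,3] -> 4
  i=6: j in [0,3] -> 4
H(13) = 0+0+1+2+3+4+4 = 14


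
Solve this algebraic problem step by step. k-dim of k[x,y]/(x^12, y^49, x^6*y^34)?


k[x,y]/I, I = (x^12, y^49, x^6*y^34)
Rect: 12x49=588. Corner: (12-6)x(49-34)=90.
dim = 588-90 = 498


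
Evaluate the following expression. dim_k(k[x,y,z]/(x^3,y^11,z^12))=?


Basis: x^iy^jz^k, i<3,j<11,k<12
3*11*12=396


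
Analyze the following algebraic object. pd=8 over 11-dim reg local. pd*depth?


pd+depth=11
depth=11-8=3
pd*depth=8*3=24


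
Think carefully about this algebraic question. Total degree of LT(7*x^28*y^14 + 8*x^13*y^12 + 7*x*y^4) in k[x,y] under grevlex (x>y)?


LT: 7*x^28*y^14
deg_x=28, deg_y=14
Total=28+14=42


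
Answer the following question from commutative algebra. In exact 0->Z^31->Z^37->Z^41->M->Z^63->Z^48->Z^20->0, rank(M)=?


Alt sum=0:
(-1)^0*31 + (-1)^1*37 + (-1)^2*41 + (-1)^3*? + (-1)^4*63 + (-1)^5*48 + (-1)^6*20=0
rank(M)=70


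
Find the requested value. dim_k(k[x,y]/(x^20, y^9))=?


Basis: x^i*y^j, i<20, j<9
20*9=180


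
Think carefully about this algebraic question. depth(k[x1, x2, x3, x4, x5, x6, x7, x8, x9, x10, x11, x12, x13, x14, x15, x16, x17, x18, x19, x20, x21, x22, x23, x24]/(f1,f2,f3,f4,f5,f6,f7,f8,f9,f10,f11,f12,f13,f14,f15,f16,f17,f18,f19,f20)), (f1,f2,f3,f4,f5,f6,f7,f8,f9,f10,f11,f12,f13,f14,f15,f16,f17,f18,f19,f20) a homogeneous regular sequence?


depth(R)=24
depth(R/I)=24-20=4


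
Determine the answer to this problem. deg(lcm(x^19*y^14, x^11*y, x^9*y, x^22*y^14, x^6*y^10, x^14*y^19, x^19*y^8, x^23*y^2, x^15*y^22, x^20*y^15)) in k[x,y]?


lcm = componentwise max:
x: max(19,11,9,22,6,14,19,23,15,20)=23
y: max(14,1,1,14,10,19,8,2,22,15)=22
Total=23+22=45


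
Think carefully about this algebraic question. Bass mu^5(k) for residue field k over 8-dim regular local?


C(n,i)=C(8,5)=56


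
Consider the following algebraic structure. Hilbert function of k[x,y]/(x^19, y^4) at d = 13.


k[x,y], I = (x^19, y^4), d = 13
Need i < 19 and d-i < 4.
Range: 10 <= i <= 13.
H(13) = 4


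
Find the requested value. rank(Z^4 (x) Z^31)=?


rank(M(x)N) = rank(M)*rank(N)
4*31 = 124


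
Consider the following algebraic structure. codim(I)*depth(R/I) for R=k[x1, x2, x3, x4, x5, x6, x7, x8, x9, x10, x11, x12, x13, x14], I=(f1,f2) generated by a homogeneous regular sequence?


codim=2, depth=dim(R/I)=14-2=12
Product=2*12=24


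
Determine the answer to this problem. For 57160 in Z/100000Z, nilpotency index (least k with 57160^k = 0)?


57160^k mod 100000:
k=1: 57160
k=2: 65600
k=3: 96000
k=4: 60000
k=5: 0
First zero at k = 5


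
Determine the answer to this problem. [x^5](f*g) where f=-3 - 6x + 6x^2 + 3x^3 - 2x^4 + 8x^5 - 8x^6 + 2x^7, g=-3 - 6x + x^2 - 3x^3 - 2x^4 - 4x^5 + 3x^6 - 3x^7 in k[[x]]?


[x^5] = sum a_i*b_j, i+j=5
  -3*-4=12
  -6*-2=12
  6*-3=-18
  3*1=3
  -2*-6=12
  8*-3=-24
Sum=-3


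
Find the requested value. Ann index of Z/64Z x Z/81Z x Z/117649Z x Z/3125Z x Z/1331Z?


Exponent = lcm of the cyclic orders; pairwise coprime => product.
2^6*3^4*7^6*5^5*11^3=64*81*117649*3125*1331=2536771267800000


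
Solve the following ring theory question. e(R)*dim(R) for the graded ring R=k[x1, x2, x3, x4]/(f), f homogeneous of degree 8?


e(R)=deg(f)=8, dim(R)=4-1=3
e*dim=8*3=24


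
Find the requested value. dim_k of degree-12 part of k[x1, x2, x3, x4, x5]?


C(d+n-1,n-1)=C(16,4)=1820


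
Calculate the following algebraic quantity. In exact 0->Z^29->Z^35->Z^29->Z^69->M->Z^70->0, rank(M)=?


Alt sum=0:
(-1)^0*29 + (-1)^1*35 + (-1)^2*29 + (-1)^3*69 + (-1)^4*? + (-1)^5*70=0
rank(M)=116


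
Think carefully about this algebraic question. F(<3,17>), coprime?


gcd(3,17)=1 => F=ab-a-b=3*17-3-17=51-20=31


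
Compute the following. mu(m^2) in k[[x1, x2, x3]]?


C(n+d-1,d)=C(4,2)=6


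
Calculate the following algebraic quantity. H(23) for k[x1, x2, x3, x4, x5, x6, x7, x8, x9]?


C(d+n-1,n-1)=C(31,8)=7888725


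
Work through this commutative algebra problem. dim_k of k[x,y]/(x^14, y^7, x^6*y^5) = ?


k[x,y]/I, I = (x^14, y^7, x^6*y^5)
Rect: 14x7=98. Corner: (14-6)x(7-5)=16.
dim = 98-16 = 82


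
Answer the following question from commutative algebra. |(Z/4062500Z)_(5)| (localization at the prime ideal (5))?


5-primary part: 4062500=5^7*52
Size=5^7=78125


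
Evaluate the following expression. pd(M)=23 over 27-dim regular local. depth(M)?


pd+depth=depth(R)=27
depth=27-23=4


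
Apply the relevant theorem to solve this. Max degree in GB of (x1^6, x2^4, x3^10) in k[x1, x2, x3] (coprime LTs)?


Pure powers, coprime LTs => already GB.
Degrees: 6, 4, 10
Max=10


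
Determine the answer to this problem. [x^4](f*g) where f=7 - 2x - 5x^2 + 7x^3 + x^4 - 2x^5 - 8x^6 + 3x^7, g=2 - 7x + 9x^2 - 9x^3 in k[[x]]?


[x^4] = sum a_i*b_j, i+j=4
  -2*-9=18
  -5*9=-45
  7*-7=-49
  1*2=2
Sum=-74


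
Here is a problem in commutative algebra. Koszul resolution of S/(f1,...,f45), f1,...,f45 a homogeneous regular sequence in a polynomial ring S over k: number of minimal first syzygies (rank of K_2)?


Regular sequence => Koszul complex is the minimal free resolution.
Syz_1 minimally generated by Koszul relations f_i*e_j - f_j*e_i (i<j): mu(Syz_1) = beta_2 = C(m,2) = m(m-1)/2
m=45
45*44/2 = 990


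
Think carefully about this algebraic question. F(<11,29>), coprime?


gcd(11,29)=1 => F=ab-a-b=11*29-11-29=319-40=279


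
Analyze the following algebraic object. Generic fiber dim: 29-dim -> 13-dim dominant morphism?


dim(fiber)=dim(X)-dim(Y)=29-13=16


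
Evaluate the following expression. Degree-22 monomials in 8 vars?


C(d+n-1,n-1)=C(29,7)=1560780


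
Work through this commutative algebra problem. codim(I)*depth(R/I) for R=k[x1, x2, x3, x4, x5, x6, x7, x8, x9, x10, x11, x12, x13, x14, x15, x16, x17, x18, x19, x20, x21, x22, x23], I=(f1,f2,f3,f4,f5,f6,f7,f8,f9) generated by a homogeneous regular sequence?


codim=9, depth=dim(R/I)=23-9=14
Product=9*14=126


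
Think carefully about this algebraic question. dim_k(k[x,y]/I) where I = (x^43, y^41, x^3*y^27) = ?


k[x,y]/I, I = (x^43, y^41, x^3*y^27)
Rect: 43x41=1763. Corner: (43-3)x(41-27)=560.
dim = 1763-560 = 1203


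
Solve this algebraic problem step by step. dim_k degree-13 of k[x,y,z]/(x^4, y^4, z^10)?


Need i<4, j<4, k<10 with i+j+k=13.
For each i, j ranges over max(0,13-i-9)..min(3,13-i):
  i=0: j in [4,3] -> 0
  i=1: j in [3,3] -> 1
  i=2: j in [2,3] -> 2
  i=3: j in [1,3] -> 3
H(13) = 0+1+2+3 = 6


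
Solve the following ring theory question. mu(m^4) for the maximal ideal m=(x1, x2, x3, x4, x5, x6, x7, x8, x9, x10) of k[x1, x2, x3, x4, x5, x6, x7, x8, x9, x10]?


Graded Nakayama: mu(m^d) = dim_k (m^d/m^(d+1)) = #degree-4 monomials in 10 vars
C(n+d-1,d)=C(13,4)=715


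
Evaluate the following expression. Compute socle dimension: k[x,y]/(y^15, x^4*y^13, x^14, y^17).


Socle = ann(m) = span of standard monomials u with x*u, y*u in I (staircase corners).
Redundant generators: y^17
Minimal generators: x^14, x^4*y^13, y^15
Corners: x^3y^14, x^13y^12
Socle dim=2


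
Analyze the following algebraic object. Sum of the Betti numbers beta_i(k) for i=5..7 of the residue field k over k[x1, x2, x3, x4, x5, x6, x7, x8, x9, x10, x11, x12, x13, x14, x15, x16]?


Koszul resolution: beta_i(k)=C(n,i), n=16
C(16,5)=4368, C(16,6)=8008, C(16,7)=11440
Sum=23816


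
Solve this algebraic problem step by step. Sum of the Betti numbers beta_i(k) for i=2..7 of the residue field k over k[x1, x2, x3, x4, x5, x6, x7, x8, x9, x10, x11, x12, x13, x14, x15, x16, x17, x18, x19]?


Koszul resolution: beta_i(k)=C(n,i), n=19
C(19,2)=171, C(19,3)=969, C(19,4)=3876, C(19,5)=11628, C(19,6)=27132, C(19,7)=50388
Sum=94164


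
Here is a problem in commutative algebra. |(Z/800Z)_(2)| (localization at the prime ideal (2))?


2-primary part: 800=2^5*25
Size=2^5=32


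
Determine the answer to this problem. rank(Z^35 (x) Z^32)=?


rank(M(x)N) = rank(M)*rank(N)
35*32 = 1120


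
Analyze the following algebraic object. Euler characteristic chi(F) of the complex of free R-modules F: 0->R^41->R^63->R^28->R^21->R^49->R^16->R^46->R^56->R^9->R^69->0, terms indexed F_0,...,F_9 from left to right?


chi = sum (-1)^i * rank:
(-1)^0*41=41
(-1)^1*63=-63
(-1)^2*28=28
(-1)^3*21=-21
(-1)^4*49=49
(-1)^5*16=-16
(-1)^6*46=46
(-1)^7*56=-56
(-1)^8*9=9
(-1)^9*69=-69
chi=-52


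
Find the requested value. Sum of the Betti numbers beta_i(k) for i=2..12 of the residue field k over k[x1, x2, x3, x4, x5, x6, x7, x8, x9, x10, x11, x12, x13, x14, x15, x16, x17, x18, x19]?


Koszul resolution: beta_i(k)=C(n,i), n=19
C(19,2)=171, C(19,3)=969, C(19,4)=3876, C(19,5)=11628, C(19,6)=27132, C(19,7)=50388, C(19,8)=75582, C(19,9)=92378, C(19,10)=92378, C(19,11)=75582, C(19,12)=50388
Sum=480472


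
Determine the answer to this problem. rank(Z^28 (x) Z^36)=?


rank(M(x)N) = rank(M)*rank(N)
28*36 = 1008


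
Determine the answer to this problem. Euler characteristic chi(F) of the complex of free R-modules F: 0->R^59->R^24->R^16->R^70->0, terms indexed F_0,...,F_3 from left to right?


chi = sum (-1)^i * rank:
(-1)^0*59=59
(-1)^1*24=-24
(-1)^2*16=16
(-1)^3*70=-70
chi=-19


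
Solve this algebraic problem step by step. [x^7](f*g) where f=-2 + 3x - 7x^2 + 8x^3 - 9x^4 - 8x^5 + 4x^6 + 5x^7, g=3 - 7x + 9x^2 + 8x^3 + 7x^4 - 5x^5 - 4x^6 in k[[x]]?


[x^7] = sum a_i*b_j, i+j=7
  3*-4=-12
  -7*-5=35
  8*7=56
  -9*8=-72
  -8*9=-72
  4*-7=-28
  5*3=15
Sum=-78


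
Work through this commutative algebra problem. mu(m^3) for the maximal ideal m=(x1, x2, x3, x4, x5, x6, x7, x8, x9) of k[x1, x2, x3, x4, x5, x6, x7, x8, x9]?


Graded Nakayama: mu(m^d) = dim_k (m^d/m^(d+1)) = #degree-3 monomials in 9 vars
C(n+d-1,d)=C(11,3)=165


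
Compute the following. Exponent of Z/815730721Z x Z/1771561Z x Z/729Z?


Exponent = lcm of the cyclic orders; pairwise coprime => product.
13^8*11^6*3^6=815730721*1771561*729=1053490097500775649


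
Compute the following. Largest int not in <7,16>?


gcd(7,16)=1 => F=ab-a-b=7*16-7-16=112-23=89


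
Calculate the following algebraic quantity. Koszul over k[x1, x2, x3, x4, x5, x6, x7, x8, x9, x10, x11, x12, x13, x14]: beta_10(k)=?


C(n,i)=C(14,10)=1001


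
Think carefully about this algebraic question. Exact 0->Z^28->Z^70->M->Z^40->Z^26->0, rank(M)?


Alt sum=0:
(-1)^0*28 + (-1)^1*70 + (-1)^2*? + (-1)^3*40 + (-1)^4*26=0
rank(M)=56


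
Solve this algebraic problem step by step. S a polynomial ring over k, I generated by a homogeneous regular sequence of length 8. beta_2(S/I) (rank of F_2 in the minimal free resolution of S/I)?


Regular sequence => Koszul complex is the minimal free resolution.
Syz_1 minimally generated by Koszul relations f_i*e_j - f_j*e_i (i<j): mu(Syz_1) = beta_2 = C(m,2) = m(m-1)/2
m=8
8*7/2 = 28


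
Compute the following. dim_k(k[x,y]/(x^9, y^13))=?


Basis: x^i*y^j, i<9, j<13
9*13=117


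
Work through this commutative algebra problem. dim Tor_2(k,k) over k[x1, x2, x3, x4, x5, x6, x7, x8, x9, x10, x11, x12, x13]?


Koszul: C(n,i)=C(13,2)=78


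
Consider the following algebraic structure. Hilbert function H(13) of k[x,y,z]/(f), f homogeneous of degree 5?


C(15,2)-C(10,2)=105-45=60


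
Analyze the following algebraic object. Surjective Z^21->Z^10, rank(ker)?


rank(ker) = 21-10 = 11


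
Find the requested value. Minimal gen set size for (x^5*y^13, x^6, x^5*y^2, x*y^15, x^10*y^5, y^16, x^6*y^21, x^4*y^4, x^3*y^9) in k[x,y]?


Remove redundant (divisible by others).
x^10*y^5 redundant.
x^5*y^13 redundant.
x^6*y^21 redundant.
Min: x^6, x^5*y^2, x^4*y^4, x^3*y^9, x*y^15, y^16
Count=6


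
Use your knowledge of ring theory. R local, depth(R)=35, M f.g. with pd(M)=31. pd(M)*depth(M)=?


pd+depth=35
depth=35-31=4
pd*depth=31*4=124


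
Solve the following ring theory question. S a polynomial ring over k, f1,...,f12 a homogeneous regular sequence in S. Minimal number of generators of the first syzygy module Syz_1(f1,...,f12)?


Regular sequence => Koszul complex is the minimal free resolution.
Syz_1 minimally generated by Koszul relations f_i*e_j - f_j*e_i (i<j): mu(Syz_1) = beta_2 = C(m,2) = m(m-1)/2
m=12
12*11/2 = 66


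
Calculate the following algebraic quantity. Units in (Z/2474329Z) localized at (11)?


Local ring = Z/14641Z.
phi(14641) = 11^3*(11-1) = 13310


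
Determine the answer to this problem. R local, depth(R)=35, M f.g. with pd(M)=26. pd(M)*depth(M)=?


pd+depth=35
depth=35-26=9
pd*depth=26*9=234


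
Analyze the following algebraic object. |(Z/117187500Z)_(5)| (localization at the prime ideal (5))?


5-primary part: 117187500=5^10*12
Size=5^10=9765625


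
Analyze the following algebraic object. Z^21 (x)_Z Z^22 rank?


rank(M(x)N) = rank(M)*rank(N)
21*22 = 462


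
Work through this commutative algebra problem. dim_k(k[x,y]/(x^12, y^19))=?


Basis: x^i*y^j, i<12, j<19
12*19=228


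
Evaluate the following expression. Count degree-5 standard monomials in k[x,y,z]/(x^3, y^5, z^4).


Need i<3, j<5, k<4 with i+j+k=5.
For each i, j ranges over max(0,5-i-3)..min(4,5-i):
  i=0: j in [2,4] -> 3
  i=1: j in [1,4] -> 4
  i=2: j in [0,3] -> 4
H(5) = 3+4+4 = 11


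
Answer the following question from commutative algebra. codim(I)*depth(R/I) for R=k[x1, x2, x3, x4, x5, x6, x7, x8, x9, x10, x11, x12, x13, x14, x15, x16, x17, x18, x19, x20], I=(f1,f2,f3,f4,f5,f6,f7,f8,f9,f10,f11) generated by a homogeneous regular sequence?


codim=11, depth=dim(R/I)=20-11=9
Product=11*9=99


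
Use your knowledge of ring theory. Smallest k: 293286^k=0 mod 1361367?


293286^k mod 1361367:
k=1: 293286
k=2: 65268
k=3: 9261
k=4: 194481
k=5: 0
First zero at k = 5


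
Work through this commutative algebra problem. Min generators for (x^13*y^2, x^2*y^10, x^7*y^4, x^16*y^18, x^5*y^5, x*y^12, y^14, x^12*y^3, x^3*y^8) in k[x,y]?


Remove redundant (divisible by others).
x^16*y^18 redundant.
Min: x^13*y^2, x^12*y^3, x^7*y^4, x^5*y^5, x^3*y^8, x^2*y^10, x*y^12, y^14
Count=8


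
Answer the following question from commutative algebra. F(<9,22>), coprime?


gcd(9,22)=1 => F=ab-a-b=9*22-9-22=198-31=167


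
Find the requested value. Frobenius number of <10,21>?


gcd(10,21)=1 => F=ab-a-b=10*21-10-21=210-31=179


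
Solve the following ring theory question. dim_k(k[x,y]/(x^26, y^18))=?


Basis: x^i*y^j, i<26, j<18
26*18=468


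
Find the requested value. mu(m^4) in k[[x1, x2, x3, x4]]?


C(n+d-1,d)=C(7,4)=35


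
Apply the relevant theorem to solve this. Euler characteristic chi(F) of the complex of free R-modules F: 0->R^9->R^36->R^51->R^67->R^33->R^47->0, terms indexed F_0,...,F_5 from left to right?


chi = sum (-1)^i * rank:
(-1)^0*9=9
(-1)^1*36=-36
(-1)^2*51=51
(-1)^3*67=-67
(-1)^4*33=33
(-1)^5*47=-47
chi=-57


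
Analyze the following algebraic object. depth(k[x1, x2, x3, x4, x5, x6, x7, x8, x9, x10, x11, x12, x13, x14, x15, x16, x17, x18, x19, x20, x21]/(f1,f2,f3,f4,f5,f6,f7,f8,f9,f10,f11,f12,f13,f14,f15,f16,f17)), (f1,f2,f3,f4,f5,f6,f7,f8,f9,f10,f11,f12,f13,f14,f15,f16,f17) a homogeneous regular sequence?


depth(R)=21
depth(R/I)=21-17=4


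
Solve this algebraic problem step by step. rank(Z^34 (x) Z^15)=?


rank(M(x)N) = rank(M)*rank(N)
34*15 = 510


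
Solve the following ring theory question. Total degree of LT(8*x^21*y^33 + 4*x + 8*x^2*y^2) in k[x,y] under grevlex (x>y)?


LT: 8*x^21*y^33
deg_x=21, deg_y=33
Total=21+33=54


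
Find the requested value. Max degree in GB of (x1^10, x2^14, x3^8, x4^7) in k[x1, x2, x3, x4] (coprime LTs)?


Pure powers, coprime LTs => already GB.
Degrees: 10, 14, 8, 7
Max=14


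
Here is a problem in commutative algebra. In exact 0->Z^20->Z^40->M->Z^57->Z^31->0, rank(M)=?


Alt sum=0:
(-1)^0*20 + (-1)^1*40 + (-1)^2*? + (-1)^3*57 + (-1)^4*31=0
rank(M)=46


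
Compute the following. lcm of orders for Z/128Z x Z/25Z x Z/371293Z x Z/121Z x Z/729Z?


Exponent = lcm of the cyclic orders; pairwise coprime => product.
2^7*5^2*13^5*11^2*3^6=128*25*371293*121*729=104804429558400


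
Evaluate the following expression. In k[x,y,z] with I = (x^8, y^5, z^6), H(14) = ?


Need i<8, j<5, k<6 with i+j+k=14.
For each i, j ranges over max(0,14-i-5)..min(4,14-i):
  i=0: j in [9,4] -> 0
  i=1: j in [8,4] -> 0
  i=2: j in [7,4] -> 0
  i=3: j in [6,4] -> 0
  i=4: j in [5,4] -> 0
  i=5: j in [4,4] -> 1
  i=6: j in [3,4] -> 2
  i=7: j in [2,4] -> 3
H(14) = 0+0+0+0+0+1+2+3 = 6


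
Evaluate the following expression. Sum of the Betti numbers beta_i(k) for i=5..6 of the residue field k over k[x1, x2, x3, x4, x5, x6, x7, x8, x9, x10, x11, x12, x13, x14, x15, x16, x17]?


Koszul resolution: beta_i(k)=C(n,i), n=17
C(17,5)=6188, C(17,6)=12376
Sum=18564


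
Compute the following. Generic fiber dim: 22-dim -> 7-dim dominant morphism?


dim(fiber)=dim(X)-dim(Y)=22-7=15


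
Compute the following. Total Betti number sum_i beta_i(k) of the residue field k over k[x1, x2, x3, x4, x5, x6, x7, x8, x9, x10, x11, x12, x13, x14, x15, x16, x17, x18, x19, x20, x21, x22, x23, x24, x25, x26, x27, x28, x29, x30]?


Koszul resolution: beta_i(k)=C(n,i), n=30
sum_i C(30,i) = 2^30 = 1073741824


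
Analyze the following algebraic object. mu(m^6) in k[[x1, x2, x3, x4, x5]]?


C(n+d-1,d)=C(10,6)=210


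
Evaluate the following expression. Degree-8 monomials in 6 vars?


C(d+n-1,n-1)=C(13,5)=1287


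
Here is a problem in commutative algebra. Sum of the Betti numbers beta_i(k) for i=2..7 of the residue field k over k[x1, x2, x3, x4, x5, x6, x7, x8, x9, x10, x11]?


Koszul resolution: beta_i(k)=C(n,i), n=11
C(11,2)=55, C(11,3)=165, C(11,4)=330, C(11,5)=462, C(11,6)=462, C(11,7)=330
Sum=1804


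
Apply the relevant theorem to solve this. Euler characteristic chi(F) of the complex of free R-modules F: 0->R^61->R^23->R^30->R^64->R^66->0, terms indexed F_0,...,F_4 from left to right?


chi = sum (-1)^i * rank:
(-1)^0*61=61
(-1)^1*23=-23
(-1)^2*30=30
(-1)^3*64=-64
(-1)^4*66=66
chi=70


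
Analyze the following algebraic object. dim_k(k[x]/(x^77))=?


Basis: 1,x,...,x^76
dim=77


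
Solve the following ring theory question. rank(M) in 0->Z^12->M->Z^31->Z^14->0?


Alt sum=0:
(-1)^0*12 + (-1)^1*? + (-1)^2*31 + (-1)^3*14=0
rank(M)=29


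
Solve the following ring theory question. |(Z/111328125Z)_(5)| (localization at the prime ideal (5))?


5-primary part: 111328125=5^9*57
Size=5^9=1953125


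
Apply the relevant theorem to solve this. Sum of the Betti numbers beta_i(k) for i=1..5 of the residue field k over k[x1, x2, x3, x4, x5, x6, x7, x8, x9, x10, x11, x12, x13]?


Koszul resolution: beta_i(k)=C(n,i), n=13
C(13,1)=13, C(13,2)=78, C(13,3)=286, C(13,4)=715, C(13,5)=1287
Sum=2379


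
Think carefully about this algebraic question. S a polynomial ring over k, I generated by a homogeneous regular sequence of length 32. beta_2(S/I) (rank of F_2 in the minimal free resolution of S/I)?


Regular sequence => Koszul complex is the minimal free resolution.
Syz_1 minimally generated by Koszul relations f_i*e_j - f_j*e_i (i<j): mu(Syz_1) = beta_2 = C(m,2) = m(m-1)/2
m=32
32*31/2 = 496


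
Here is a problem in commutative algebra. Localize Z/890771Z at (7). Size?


7-primary part: 890771=7^5*53
Size=7^5=16807


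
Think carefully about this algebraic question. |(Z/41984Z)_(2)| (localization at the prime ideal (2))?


2-primary part: 41984=2^10*41
Size=2^10=1024


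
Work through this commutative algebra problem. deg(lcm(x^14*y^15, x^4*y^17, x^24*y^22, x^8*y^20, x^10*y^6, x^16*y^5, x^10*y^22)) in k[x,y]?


lcm = componentwise max:
x: max(14,4,24,8,10,16,10)=24
y: max(15,17,22,20,6,5,22)=22
Total=24+22=46


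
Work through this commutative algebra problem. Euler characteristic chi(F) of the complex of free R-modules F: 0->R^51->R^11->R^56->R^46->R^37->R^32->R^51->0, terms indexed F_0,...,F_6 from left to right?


chi = sum (-1)^i * rank:
(-1)^0*51=51
(-1)^1*11=-11
(-1)^2*56=56
(-1)^3*46=-46
(-1)^4*37=37
(-1)^5*32=-32
(-1)^6*51=51
chi=106


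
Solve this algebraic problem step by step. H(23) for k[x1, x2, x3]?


C(d+n-1,n-1)=C(25,2)=300


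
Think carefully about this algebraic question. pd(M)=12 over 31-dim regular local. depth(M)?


pd+depth=depth(R)=31
depth=31-12=19


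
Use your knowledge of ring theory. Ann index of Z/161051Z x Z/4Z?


Exponent = lcm of the cyclic orders; pairwise coprime => product.
11^5*2^2=161051*4=644204


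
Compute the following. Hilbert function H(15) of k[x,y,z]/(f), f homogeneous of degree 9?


C(17,2)-C(8,2)=136-28=108


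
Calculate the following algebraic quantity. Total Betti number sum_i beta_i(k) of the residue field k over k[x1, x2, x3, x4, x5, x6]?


Koszul resolution: beta_i(k)=C(n,i), n=6
sum_i C(6,i) = 2^6 = 64


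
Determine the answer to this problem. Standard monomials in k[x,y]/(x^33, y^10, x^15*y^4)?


k[x,y]/I, I = (x^33, y^10, x^15*y^4)
Rect: 33x10=330. Corner: (33-15)x(10-4)=108.
dim = 330-108 = 222


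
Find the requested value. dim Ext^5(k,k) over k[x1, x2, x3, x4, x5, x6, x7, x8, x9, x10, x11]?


C(n,i)=C(11,5)=462


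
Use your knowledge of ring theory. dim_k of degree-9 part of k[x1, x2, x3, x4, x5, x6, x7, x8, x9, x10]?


C(d+n-1,n-1)=C(18,9)=48620


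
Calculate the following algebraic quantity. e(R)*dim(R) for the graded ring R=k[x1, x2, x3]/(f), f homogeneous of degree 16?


e(R)=deg(f)=16, dim(R)=3-1=2
e*dim=16*2=32


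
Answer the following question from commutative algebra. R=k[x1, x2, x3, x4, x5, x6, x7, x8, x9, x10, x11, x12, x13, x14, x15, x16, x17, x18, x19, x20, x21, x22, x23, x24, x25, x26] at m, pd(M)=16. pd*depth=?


pd+depth=26
depth=26-16=10
pd*depth=16*10=160


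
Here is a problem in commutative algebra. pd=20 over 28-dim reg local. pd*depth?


pd+depth=28
depth=28-20=8
pd*depth=20*8=160


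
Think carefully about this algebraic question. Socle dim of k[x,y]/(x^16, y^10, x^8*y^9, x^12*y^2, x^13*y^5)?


Socle = ann(m) = span of standard monomials u with x*u, y*u in I (staircase corners).
Redundant generators: x^13*y^5
Minimal generators: x^16, x^12*y^2, x^8*y^9, y^10
Corners: x^7y^9, x^11y^8, x^15y
Socle dim=3


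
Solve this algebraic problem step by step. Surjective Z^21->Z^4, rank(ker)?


rank(ker) = 21-4 = 17


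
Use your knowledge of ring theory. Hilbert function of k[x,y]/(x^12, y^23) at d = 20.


k[x,y], I = (x^12, y^23), d = 20
Need i < 12 and d-i < 23.
Range: 0 <= i <= 11.
H(20) = 12


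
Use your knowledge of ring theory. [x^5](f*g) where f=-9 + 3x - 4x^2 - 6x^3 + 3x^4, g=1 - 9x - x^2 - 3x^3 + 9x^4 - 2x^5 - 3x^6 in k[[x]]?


[x^5] = sum a_i*b_j, i+j=5
  -9*-2=18
  3*9=27
  -4*-3=12
  -6*-1=6
  3*-9=-27
Sum=36


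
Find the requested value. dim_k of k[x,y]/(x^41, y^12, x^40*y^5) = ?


k[x,y]/I, I = (x^41, y^12, x^40*y^5)
Rect: 41x12=492. Corner: (41-40)x(12-5)=7.
dim = 492-7 = 485


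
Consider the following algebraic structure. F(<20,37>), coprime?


gcd(20,37)=1 => F=ab-a-b=20*37-20-37=740-57=683


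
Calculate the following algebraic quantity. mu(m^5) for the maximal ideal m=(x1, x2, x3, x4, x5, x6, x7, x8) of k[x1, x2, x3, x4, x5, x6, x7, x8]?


Graded Nakayama: mu(m^d) = dim_k (m^d/m^(d+1)) = #degree-5 monomials in 8 vars
C(n+d-1,d)=C(12,5)=792


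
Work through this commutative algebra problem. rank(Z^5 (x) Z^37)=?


rank(M(x)N) = rank(M)*rank(N)
5*37 = 185


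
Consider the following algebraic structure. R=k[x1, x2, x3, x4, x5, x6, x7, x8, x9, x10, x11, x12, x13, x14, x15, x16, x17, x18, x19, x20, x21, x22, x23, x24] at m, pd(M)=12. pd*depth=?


pd+depth=24
depth=24-12=12
pd*depth=12*12=144


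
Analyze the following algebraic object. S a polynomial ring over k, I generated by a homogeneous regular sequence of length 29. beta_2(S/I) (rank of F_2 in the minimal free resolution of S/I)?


Regular sequence => Koszul complex is the minimal free resolution.
Syz_1 minimally generated by Koszul relations f_i*e_j - f_j*e_i (i<j): mu(Syz_1) = beta_2 = C(m,2) = m(m-1)/2
m=29
29*28/2 = 406


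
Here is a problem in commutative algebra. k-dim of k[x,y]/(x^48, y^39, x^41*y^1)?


k[x,y]/I, I = (x^48, y^39, x^41*y^1)
Rect: 48x39=1872. Corner: (48-41)x(39-1)=266.
dim = 1872-266 = 1606


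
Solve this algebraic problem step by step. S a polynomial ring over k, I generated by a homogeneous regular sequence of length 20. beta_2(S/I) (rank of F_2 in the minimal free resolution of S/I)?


Regular sequence => Koszul complex is the minimal free resolution.
Syz_1 minimally generated by Koszul relations f_i*e_j - f_j*e_i (i<j): mu(Syz_1) = beta_2 = C(m,2) = m(m-1)/2
m=20
20*19/2 = 190


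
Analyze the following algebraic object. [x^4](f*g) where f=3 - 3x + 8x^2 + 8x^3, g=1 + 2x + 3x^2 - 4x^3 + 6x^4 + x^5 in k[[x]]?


[x^4] = sum a_i*b_j, i+j=4
  3*6=18
  -3*-4=12
  8*3=24
  8*2=16
Sum=70


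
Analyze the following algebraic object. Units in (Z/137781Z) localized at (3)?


Local ring = Z/19683Z.
phi(19683) = 3^8*(3-1) = 13122


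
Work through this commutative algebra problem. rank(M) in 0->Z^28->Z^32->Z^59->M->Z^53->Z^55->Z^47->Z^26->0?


Alt sum=0:
(-1)^0*28 + (-1)^1*32 + (-1)^2*59 + (-1)^3*? + (-1)^4*53 + (-1)^5*55 + (-1)^6*47 + (-1)^7*26=0
rank(M)=74


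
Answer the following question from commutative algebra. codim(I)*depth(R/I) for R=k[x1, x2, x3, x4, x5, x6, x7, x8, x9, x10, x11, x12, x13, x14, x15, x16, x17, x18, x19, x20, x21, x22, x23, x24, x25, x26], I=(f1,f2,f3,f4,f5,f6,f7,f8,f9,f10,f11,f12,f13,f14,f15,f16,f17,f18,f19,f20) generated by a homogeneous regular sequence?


codim=20, depth=dim(R/I)=26-20=6
Product=20*6=120


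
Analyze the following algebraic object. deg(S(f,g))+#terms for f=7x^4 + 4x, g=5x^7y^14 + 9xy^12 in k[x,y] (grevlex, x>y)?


LT(f)=7x^4, LT(g)=5x^7y^14
lcm(LM)=x^7y^14
S(f,g) (scaled by 35 to clear denominators) = 5x^3y^14*f - 7*g = 20x^4y^14 - 63xy^12
2 terms, deg 18.
18+2=20


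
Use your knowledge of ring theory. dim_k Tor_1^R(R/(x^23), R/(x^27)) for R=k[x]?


Tor_1(R/I,R/J)=(I cap J)/IJ=(x^27)/(x^50)
dim=50-27=min(23,27)=23


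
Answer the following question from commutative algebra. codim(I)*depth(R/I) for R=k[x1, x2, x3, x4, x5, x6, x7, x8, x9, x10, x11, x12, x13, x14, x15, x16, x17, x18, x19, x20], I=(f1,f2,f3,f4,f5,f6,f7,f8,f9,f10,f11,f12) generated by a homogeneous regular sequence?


codim=12, depth=dim(R/I)=20-12=8
Product=12*8=96


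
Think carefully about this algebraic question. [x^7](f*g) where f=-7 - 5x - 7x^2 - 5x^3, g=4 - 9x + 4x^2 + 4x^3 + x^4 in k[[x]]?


[x^7] = sum a_i*b_j, i+j=7
  -5*1=-5
Sum=-5


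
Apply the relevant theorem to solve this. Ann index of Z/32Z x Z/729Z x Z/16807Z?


Exponent = lcm of the cyclic orders; pairwise coprime => product.
2^5*3^6*7^5=32*729*16807=392073696


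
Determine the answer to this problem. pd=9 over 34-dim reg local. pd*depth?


pd+depth=34
depth=34-9=25
pd*depth=9*25=225


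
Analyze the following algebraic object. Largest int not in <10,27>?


gcd(10,27)=1 => F=ab-a-b=10*27-10-27=270-37=233


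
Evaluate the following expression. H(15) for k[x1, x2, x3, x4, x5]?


C(d+n-1,n-1)=C(19,4)=3876


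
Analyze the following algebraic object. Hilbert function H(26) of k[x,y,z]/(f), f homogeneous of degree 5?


C(28,2)-C(23,2)=378-253=125


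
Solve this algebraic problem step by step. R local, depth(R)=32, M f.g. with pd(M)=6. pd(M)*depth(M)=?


pd+depth=32
depth=32-6=26
pd*depth=6*26=156


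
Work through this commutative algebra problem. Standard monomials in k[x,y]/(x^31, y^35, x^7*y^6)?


k[x,y]/I, I = (x^31, y^35, x^7*y^6)
Rect: 31x35=1085. Corner: (31-7)x(35-6)=696.
dim = 1085-696 = 389


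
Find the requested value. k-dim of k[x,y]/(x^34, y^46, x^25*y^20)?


k[x,y]/I, I = (x^34, y^46, x^25*y^20)
Rect: 34x46=1564. Corner: (34-25)x(46-20)=234.
dim = 1564-234 = 1330


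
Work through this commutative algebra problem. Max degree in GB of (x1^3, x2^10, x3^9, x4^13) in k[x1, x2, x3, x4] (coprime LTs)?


Pure powers, coprime LTs => already GB.
Degrees: 3, 10, 9, 13
Max=13


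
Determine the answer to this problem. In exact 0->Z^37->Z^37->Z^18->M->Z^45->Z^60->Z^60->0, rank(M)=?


Alt sum=0:
(-1)^0*37 + (-1)^1*37 + (-1)^2*18 + (-1)^3*? + (-1)^4*45 + (-1)^5*60 + (-1)^6*60=0
rank(M)=63


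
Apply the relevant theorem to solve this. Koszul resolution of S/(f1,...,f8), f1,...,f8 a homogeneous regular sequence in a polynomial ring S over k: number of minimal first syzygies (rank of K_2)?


Regular sequence => Koszul complex is the minimal free resolution.
Syz_1 minimally generated by Koszul relations f_i*e_j - f_j*e_i (i<j): mu(Syz_1) = beta_2 = C(m,2) = m(m-1)/2
m=8
8*7/2 = 28
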